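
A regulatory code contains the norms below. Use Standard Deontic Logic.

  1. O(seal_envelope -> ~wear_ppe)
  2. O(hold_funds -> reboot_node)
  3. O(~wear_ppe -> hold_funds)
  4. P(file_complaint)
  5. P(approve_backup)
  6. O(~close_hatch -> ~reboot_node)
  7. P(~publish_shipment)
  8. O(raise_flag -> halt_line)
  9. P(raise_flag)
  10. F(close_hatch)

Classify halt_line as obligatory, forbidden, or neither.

Neither

Premise 8 is O(raise_flag -> halt_line), but O(raise_flag) is not derivable from the premises (the permission P(raise_flag) asserts only ~O(~raise_flag), not O(raise_flag)), so it does not yield O(halt_line).
No premise or chain of K-axiom applications forces O(halt_line), and none forces O(~halt_line). So halt_line is neither obligatory nor forbidden under these norms.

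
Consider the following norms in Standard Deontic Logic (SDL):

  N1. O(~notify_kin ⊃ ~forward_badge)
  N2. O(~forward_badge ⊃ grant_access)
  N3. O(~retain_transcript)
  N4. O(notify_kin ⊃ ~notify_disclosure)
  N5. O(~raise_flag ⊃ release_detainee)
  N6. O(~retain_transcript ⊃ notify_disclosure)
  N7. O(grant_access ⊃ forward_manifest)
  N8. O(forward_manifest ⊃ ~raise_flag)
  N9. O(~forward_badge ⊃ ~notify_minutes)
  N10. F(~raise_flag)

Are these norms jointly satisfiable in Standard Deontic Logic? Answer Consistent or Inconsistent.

Premise 10 is F(~raise_flag), i.e. O(raise_flag).
The contrapositive of premise 8 (O(forward_manifest ⊃ ~raise_flag)) is O(raise_flag ⊃ ~forward_manifest), and O(raise_flag) is already established, so O(~forward_manifest).
The contrapositive of premise 7 (O(grant_access ⊃ forward_manifest)) is O(~forward_manifest ⊃ ~grant_access), and O(~forward_manifest) is already established, so O(~grant_access).
The contrapositive of premise 2 (O(~forward_badge ⊃ grant_access)) is O(~grant_access ⊃ forward_badge), and O(~grant_access) is already established, so O(forward_badge).
Premise 1 is O(~notify_kin ⊃ ~forward_badge); contrapositively O(forward_badge ⊃ notify_kin). Since O(forward_badge) holds, K gives O(notify_kin).
Premise 4 is O(notify_kin ⊃ ~notify_disclosure); since O(notify_kin), deontic closure gives O(~notify_disclosure).
Premise 6 is O(~retain_transcript ⊃ notify_disclosure); contrapositively O(~notify_disclosure ⊃ retain_transcript). Since O(~notify_disclosure) holds, K gives O(retain_transcript).
However, premise 3 gives O(~retain_transcript).
We now have both O(retain_transcript) and O(~retain_transcript) — retain_transcript is simultaneously obligatory and forbidden, violating the D-axiom.

Inconsistent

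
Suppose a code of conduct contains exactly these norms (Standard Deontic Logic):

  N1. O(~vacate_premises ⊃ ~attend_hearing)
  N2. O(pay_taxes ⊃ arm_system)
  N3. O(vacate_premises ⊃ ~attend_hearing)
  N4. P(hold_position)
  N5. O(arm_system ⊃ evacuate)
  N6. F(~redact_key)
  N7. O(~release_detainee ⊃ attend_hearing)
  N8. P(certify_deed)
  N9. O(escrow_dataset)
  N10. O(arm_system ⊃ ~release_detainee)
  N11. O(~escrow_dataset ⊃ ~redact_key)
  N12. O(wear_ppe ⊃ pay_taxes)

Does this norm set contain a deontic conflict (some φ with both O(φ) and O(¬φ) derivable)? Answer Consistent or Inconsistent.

Consistent

Premise 11 is O(~escrow_dataset ⊃ ~redact_key), but O(~escrow_dataset) is not derivable from the premises, so it does not yield O(~redact_key).
So O(~redact_key) is not derivable, and the apparent clash with O(redact_key) does not arise.
A world satisfying every obligation exists (e.g. arm_system=false, attend_hearing=false, certify_deed=false, escrow_dataset=true, evacuate=false, hold_position=false, pay_taxes=false, redact_key=true, release_detainee=true, vacate_premises=false, wear_ppe=false); no atom is both obligatory and forbidden, so the set is consistent.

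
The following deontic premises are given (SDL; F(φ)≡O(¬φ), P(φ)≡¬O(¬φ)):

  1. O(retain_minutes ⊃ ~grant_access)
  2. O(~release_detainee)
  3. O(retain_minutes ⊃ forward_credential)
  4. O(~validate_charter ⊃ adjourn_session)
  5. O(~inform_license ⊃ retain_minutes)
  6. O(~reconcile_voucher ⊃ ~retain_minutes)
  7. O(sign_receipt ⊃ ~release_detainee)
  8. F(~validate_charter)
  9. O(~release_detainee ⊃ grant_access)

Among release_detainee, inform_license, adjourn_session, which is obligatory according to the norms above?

inform_license

Premise 2 states O(~release_detainee) outright.
From O(~release_detainee) and premise 9, O(~release_detainee ⊃ grant_access), we obtain O(grant_access).
Premise 1, O(retain_minutes ⊃ ~grant_access), contraposes to O(grant_access ⊃ ~retain_minutes); with O(grant_access) we get O(~retain_minutes).
The contrapositive of premise 5 (O(~inform_license ⊃ retain_minutes)) is O(~retain_minutes ⊃ inform_license), and O(~retain_minutes) is already established, so O(inform_license).
So O(inform_license) holds — inform_license is obligatory. None of the other listed options is made obligatory by any chain of premises.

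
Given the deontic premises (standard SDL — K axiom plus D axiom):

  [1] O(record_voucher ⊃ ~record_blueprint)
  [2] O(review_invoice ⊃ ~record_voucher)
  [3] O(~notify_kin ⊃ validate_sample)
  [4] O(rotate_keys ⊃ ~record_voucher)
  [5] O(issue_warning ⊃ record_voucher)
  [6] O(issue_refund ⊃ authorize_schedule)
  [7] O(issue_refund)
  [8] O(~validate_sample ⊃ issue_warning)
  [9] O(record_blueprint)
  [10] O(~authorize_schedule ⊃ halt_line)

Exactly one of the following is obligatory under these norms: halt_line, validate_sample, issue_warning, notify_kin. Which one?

validate_sample

Premise 9 gives O(record_blueprint).
Premise 1 is O(record_voucher ⊃ ~record_blueprint); contrapositively O(record_blueprint ⊃ ~record_voucher). Since O(record_blueprint) holds, K gives O(~record_voucher).
Premise 5, O(issue_warning ⊃ record_voucher), contraposes to O(~record_voucher ⊃ ~issue_warning); with O(~record_voucher) we get O(~issue_warning).
Premise 8, O(~validate_sample ⊃ issue_warning), contraposes to O(~issue_warning ⊃ validate_sample); with O(~issue_warning) we get O(validate_sample).
So O(validate_sample) holds — validate_sample is obligatory. None of the other listed options is made obligatory by any chain of premises.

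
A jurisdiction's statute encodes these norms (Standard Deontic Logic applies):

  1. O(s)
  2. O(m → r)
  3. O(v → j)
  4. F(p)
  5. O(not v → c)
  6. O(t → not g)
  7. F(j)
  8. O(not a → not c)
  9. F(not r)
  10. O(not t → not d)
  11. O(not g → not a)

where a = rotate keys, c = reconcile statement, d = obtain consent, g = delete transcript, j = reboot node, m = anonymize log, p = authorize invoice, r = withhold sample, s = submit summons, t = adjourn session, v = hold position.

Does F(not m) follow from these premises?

No

Premise 2 is O(m → r); even if O(r) held, inferring O(m) would be affirming the consequent — invalid.
No other premise forces O(m). An ideal world satisfying every premise can still have not m true, so F(not m) is not derivable.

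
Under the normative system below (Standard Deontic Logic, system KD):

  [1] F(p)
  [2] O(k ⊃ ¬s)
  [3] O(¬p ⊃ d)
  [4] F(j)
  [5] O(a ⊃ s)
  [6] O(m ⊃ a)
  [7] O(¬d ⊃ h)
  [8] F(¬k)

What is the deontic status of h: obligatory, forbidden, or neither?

Premise 7 is O(¬d ⊃ h), but O(¬d) is not derivable from the premises, so it does not yield O(h).
No premise or chain of K-axiom applications forces O(h), and none forces O(¬h). So h is neither obligatory nor forbidden under these norms.

Neither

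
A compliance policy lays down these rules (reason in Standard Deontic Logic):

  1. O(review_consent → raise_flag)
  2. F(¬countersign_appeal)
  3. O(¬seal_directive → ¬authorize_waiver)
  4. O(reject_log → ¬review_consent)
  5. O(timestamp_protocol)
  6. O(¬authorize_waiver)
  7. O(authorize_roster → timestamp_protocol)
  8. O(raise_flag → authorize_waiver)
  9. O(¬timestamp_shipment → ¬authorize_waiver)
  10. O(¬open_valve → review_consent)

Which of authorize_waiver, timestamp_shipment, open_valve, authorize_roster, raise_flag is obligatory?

Premise 6 gives O(¬authorize_waiver).
The contrapositive of premise 8 (O(raise_flag → authorize_waiver)) is O(¬authorize_waiver → ¬raise_flag), and O(¬authorize_waiver) is already established, so O(¬raise_flag).
Premise 1 is O(review_consent → raise_flag); contrapositively O(¬raise_flag → ¬review_consent). Since O(¬raise_flag) holds, K gives O(¬review_consent).
The contrapositive of premise 10 (O(¬open_valve → review_consent)) is O(¬review_consent → open_valve), and O(¬review_consent) is already established, so O(open_valve).
So O(open_valve) holds — open_valve is obligatory. None of the other listed options is made obligatory by any chain of premises.

open_valve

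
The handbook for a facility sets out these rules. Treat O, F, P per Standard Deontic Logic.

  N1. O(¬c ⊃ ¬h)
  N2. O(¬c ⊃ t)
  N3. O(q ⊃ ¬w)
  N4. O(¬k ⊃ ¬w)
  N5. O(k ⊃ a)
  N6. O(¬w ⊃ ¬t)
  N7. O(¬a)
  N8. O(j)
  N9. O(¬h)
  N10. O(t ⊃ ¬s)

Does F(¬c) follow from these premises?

Yes

Premise 7 gives O(¬a).
The contrapositive of premise 5 (O(k ⊃ a)) is O(¬a ⊃ ¬k), and O(¬a) is already established, so O(¬k).
Premise 4 is O(¬k ⊃ ¬w); since O(¬k), deontic closure gives O(¬w).
Applying K to premise 6 (O(¬w ⊃ ¬t)) and O(¬w) yields O(¬t).
The contrapositive of premise 2 (O(¬c ⊃ t)) is O(¬t ⊃ c), and O(¬t) is already established, so O(c).
Premises 1, 3, 8, 9, 10 do not contribute to this derivation.
So O(c) holds, i.e. F(¬c). The claim follows.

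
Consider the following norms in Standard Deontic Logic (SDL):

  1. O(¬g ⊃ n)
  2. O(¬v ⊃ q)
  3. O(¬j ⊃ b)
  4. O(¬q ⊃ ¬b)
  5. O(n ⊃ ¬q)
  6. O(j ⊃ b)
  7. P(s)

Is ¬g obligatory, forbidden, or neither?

Forbidden

By case analysis on j: premise 6 gives O(j ⊃ b) and premise 3 gives O(¬j ⊃ b), so O(b) either way.
Premise 4, O(¬q ⊃ ¬b), contraposes to O(b ⊃ q); with O(b) we get O(q).
Premise 5, O(n ⊃ ¬q), contraposes to O(q ⊃ ¬n); with O(q) we get O(¬n).
Premise 1, O(¬g ⊃ n), contraposes to O(¬n ⊃ g); with O(¬n) we get O(g).
Premises 2, 7 do not contribute to this derivation.
Thus O(g), which is F(¬g): ¬g is forbidden.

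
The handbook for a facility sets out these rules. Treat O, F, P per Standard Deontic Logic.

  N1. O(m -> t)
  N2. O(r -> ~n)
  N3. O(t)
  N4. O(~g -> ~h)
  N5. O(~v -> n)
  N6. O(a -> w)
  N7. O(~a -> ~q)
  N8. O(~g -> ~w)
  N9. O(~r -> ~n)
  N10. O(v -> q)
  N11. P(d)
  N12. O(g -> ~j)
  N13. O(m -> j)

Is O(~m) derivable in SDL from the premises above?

Premises 9 and 2 cover both cases: O(~r -> ~n) and O(r -> ~n). Since ~r ∨ r is a tautology, O(~n) follows.
The contrapositive of premise 5 (O(~v -> n)) is O(~n -> v), and O(~n) is already established, so O(v).
Premise 10 is O(v -> q); since O(v), deontic closure gives O(q).
Premise 7, O(~a -> ~q), contraposes to O(q -> a); with O(q) we get O(a).
With premise 6, O(a -> w), the K-axiom yields O(w).
Premise 8 is O(~g -> ~w); contrapositively O(w -> g). Since O(w) holds, K gives O(g).
With premise 12, O(g -> ~j), the K-axiom yields O(~j).
Premise 13, O(m -> j), contraposes to O(~j -> ~m); with O(~j) we get O(~m).
Premises 1, 3, 4, 11 do not contribute to this derivation.
So O(~m) follows.

Yes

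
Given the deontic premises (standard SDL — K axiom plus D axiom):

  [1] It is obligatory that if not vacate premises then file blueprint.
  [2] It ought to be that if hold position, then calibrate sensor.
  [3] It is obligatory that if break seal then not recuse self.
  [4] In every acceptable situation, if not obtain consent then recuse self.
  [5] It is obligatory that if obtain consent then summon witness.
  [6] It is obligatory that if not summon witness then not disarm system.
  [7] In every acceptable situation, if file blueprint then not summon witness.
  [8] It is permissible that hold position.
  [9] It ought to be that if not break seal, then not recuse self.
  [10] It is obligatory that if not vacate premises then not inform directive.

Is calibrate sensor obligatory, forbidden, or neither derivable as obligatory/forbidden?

Premise 2 is O(hold_position → calibrate_sensor), but O(hold_position) is not derivable from the premises (the permission P(hold_position) asserts only ¬O(¬hold_position), not O(hold_position)), so it does not yield O(calibrate_sensor).
No premise or chain of K-axiom applications forces O(calibrate_sensor), and none forces O(¬calibrate_sensor). So calibrate_sensor is neither obligatory nor forbidden under these norms.

Neither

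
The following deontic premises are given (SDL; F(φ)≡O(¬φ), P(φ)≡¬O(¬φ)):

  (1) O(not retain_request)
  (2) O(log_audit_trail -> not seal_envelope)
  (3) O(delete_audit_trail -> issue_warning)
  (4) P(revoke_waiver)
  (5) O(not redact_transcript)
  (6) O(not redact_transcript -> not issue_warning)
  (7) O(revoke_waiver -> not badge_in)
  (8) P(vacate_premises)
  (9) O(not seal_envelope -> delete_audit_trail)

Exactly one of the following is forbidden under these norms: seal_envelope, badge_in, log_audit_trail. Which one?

log_audit_trail

From premise 5 we have O(not redact_transcript).
Applying K to premise 6 (O(not redact_transcript -> not issue_warning)) and O(not redact_transcript) yields O(not issue_warning).
Premise 3 is O(delete_audit_trail -> issue_warning); contrapositively O(not issue_warning -> not delete_audit_trail). Since O(not issue_warning) holds, K gives O(not delete_audit_trail).
The contrapositive of premise 9 (O(not seal_envelope -> delete_audit_trail)) is O(not delete_audit_trail -> seal_envelope), and O(not delete_audit_trail) is already established, so O(seal_envelope).
The contrapositive of premise 2 (O(log_audit_trail -> not seal_envelope)) is O(seal_envelope -> not log_audit_trail), and O(seal_envelope) is already established, so O(not log_audit_trail).
So O(not log_audit_trail) holds, i.e. log_audit_trail is forbidden. None of the other listed options is forbidden under the premises.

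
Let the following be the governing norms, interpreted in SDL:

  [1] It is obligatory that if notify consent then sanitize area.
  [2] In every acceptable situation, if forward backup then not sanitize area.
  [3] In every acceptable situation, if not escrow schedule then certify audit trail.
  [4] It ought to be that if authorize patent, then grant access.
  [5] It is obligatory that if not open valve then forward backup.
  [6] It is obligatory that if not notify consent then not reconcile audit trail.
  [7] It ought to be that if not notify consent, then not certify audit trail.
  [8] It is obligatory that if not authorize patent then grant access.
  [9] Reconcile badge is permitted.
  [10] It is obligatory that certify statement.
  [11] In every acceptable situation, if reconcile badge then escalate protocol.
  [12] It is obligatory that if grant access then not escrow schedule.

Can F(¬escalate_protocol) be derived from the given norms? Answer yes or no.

Premise 11 is O(reconcile_badge → escalate_protocol), but O(reconcile_badge) is not derivable from the premises (the permission P(reconcile_badge) asserts only ¬O(¬reconcile_badge), not O(reconcile_badge)), so it does not yield O(escalate_protocol).
No other premise forces O(escalate_protocol). An ideal world satisfying every premise can still have ¬escalate_protocol true, so F(¬escalate_protocol) is not derivable.

No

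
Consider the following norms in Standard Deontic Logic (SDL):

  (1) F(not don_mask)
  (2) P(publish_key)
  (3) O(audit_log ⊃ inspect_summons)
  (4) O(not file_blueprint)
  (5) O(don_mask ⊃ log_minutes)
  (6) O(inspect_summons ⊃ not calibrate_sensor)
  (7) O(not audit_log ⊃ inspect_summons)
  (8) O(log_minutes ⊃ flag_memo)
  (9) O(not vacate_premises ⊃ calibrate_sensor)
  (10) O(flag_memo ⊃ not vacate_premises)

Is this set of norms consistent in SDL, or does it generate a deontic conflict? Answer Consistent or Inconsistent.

Inconsistent

By case analysis on not audit_log: premise 7 gives O(not audit_log ⊃ inspect_summons) and premise 3 gives O(audit_log ⊃ inspect_summons), so O(inspect_summons) either way.
From O(inspect_summons) and premise 6, O(inspect_summons ⊃ not calibrate_sensor), we obtain O(not calibrate_sensor).
The contrapositive of premise 9 (O(not vacate_premises ⊃ calibrate_sensor)) is O(not calibrate_sensor ⊃ vacate_premises), and O(not calibrate_sensor) is already established, so O(vacate_premises).
Premise 10 is O(flag_memo ⊃ not vacate_premises); contrapositively O(vacate_premises ⊃ not flag_memo). Since O(vacate_premises) holds, K gives O(not flag_memo).
The contrapositive of premise 8 (O(log_minutes ⊃ flag_memo)) is O(not flag_memo ⊃ not log_minutes), and O(not flag_memo) is already established, so O(not log_minutes).
Premise 5 is O(don_mask ⊃ log_minutes); contrapositively O(not log_minutes ⊃ not don_mask). Since O(not log_minutes) holds, K gives O(not don_mask).
But premise 1, F(not don_mask), means O(don_mask).
We now have both O(not don_mask) and O(don_mask) — don_mask is simultaneously obligatory and forbidden, violating the D-axiom.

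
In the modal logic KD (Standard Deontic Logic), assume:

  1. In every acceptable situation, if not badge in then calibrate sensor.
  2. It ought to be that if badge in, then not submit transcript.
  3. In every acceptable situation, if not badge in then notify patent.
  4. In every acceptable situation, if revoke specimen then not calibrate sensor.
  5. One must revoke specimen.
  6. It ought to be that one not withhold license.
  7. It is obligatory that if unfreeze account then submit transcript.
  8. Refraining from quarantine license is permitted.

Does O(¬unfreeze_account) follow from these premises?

Yes

From premise 5 we have O(revoke_specimen).
Applying K to premise 4 (O(revoke_specimen → ¬calibrate_sensor)) and O(revoke_specimen) yields O(¬calibrate_sensor).
Premise 1, O(¬badge_in → calibrate_sensor), contraposes to O(¬calibrate_sensor → badge_in); with O(¬calibrate_sensor) we get O(badge_in).
Premise 2 is O(badge_in → ¬submit_transcript); since O(badge_in), deontic closure gives O(¬submit_transcript).
The contrapositive of premise 7 (O(unfreeze_account → submit_transcript)) is O(¬submit_transcript → ¬unfreeze_account), and O(¬submit_transcript) is already established, so O(¬unfreeze_account).
Premises 3, 6, 8 do not contribute to this derivation.
So O(¬unfreeze_account) follows.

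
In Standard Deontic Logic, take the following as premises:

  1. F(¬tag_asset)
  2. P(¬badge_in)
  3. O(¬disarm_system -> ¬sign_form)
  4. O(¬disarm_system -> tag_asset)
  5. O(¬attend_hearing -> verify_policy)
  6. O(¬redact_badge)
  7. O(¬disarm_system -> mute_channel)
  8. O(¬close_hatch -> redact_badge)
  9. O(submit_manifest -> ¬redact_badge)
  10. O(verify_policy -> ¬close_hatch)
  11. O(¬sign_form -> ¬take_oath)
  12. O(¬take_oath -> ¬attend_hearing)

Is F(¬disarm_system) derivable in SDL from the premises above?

Yes

Premise 6 states O(¬redact_badge) outright.
Premise 8, O(¬close_hatch -> redact_badge), contraposes to O(¬redact_badge -> close_hatch); with O(¬redact_badge) we get O(close_hatch).
The contrapositive of premise 10 (O(verify_policy -> ¬close_hatch)) is O(close_hatch -> ¬verify_policy), and O(close_hatch) is already established, so O(¬verify_policy).
The contrapositive of premise 5 (O(¬attend_hearing -> verify_policy)) is O(¬verify_policy -> attend_hearing), and O(¬verify_policy) is already established, so O(attend_hearing).
The contrapositive of premise 12 (O(¬take_oath -> ¬attend_hearing)) is O(attend_hearing -> take_oath), and O(attend_hearing) is already established, so O(take_oath).
Premise 11, O(¬sign_form -> ¬take_oath), contraposes to O(take_oath -> sign_form); with O(take_oath) we get O(sign_form).
Premise 3 is O(¬disarm_system -> ¬sign_form); contrapositively O(sign_form -> disarm_system). Since O(sign_form) holds, K gives O(disarm_system).
Premises 1, 2, 4, 7, 9 do not contribute to this derivation.
So O(disarm_system) holds, i.e. F(¬disarm_system). The claim follows.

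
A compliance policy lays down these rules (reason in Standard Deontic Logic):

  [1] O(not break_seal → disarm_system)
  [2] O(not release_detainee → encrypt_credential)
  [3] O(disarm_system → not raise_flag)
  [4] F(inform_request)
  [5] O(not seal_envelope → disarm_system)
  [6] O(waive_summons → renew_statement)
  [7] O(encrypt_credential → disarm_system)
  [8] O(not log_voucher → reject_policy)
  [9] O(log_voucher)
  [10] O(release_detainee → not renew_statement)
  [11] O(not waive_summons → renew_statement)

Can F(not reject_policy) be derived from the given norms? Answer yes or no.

Premise 8 is O(not log_voucher → reject_policy), but O(not log_voucher) is not derivable from the premises, so it does not yield O(reject_policy).
No other premise forces O(reject_policy). An ideal world satisfying every premise can still have not reject_policy true, so F(not reject_policy) is not derivable.

No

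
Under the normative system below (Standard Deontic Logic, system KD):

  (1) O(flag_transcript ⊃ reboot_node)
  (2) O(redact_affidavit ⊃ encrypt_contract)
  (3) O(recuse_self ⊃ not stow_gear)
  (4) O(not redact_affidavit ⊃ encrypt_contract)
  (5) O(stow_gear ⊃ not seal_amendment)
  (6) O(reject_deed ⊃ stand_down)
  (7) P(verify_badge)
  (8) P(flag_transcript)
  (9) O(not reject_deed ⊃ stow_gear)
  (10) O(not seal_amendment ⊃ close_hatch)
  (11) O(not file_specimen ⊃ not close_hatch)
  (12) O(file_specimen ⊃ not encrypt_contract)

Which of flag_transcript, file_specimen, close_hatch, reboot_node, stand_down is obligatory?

Premises 4 and 2 are O(not redact_affidavit ⊃ encrypt_contract) and O(redact_affidavit ⊃ encrypt_contract); every ideal world satisfies not redact_affidavit or redact_affidavit, so in either case encrypt_contract holds — hence O(encrypt_contract).
The contrapositive of premise 12 (O(file_specimen ⊃ not encrypt_contract)) is O(encrypt_contract ⊃ not file_specimen), and O(encrypt_contract) is already established, so O(not file_specimen).
With premise 11, O(not file_specimen ⊃ not close_hatch), the K-axiom yields O(not close_hatch).
Premise 10 is O(not seal_amendment ⊃ close_hatch); contrapositively O(not close_hatch ⊃ seal_amendment). Since O(not close_hatch) holds, K gives O(seal_amendment).
Premise 5 is O(stow_gear ⊃ not seal_amendment); contrapositively O(seal_amendment ⊃ not stow_gear). Since O(seal_amendment) holds, K gives O(not stow_gear).
Premise 9, O(not reject_deed ⊃ stow_gear), contraposes to O(not stow_gear ⊃ reject_deed); with O(not stow_gear) we get O(reject_deed).
From O(reject_deed) and premise 6, O(reject_deed ⊃ stand_down), we obtain O(stand_down).
So O(stand_down) holds — stand_down is obligatory. None of the other listed options is made obligatory by any chain of premises.

stand_down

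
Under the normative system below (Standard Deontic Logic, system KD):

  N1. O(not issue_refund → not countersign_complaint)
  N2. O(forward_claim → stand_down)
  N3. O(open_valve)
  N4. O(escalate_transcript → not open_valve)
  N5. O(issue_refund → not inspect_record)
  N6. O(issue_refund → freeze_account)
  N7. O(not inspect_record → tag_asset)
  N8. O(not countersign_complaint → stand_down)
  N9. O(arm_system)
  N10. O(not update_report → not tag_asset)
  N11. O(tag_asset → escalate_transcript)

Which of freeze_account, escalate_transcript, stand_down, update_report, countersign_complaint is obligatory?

From premise 3 we have O(open_valve).
The contrapositive of premise 4 (O(escalate_transcript → not open_valve)) is O(open_valve → not escalate_transcript), and O(open_valve) is already established, so O(not escalate_transcript).
Premise 11, O(tag_asset → escalate_transcript), contraposes to O(not escalate_transcript → not tag_asset); with O(not escalate_transcript) we get O(not tag_asset).
Premise 7, O(not inspect_record → tag_asset), contraposes to O(not tag_asset → inspect_record); with O(not tag_asset) we get O(inspect_record).
The contrapositive of premise 5 (O(issue_refund → not inspect_record)) is O(inspect_record → not issue_refund), and O(inspect_record) is already established, so O(not issue_refund).
Applying K to premise 1 (O(not issue_refund → not countersign_complaint)) and O(not issue_refund) yields O(not countersign_complaint).
From O(not countersign_complaint) and premise 8, O(not countersign_complaint → stand_down), we obtain O(stand_down).
So O(stand_down) holds — stand_down is obligatory. None of the other listed options is made obligatory by any chain of premises.

stand_down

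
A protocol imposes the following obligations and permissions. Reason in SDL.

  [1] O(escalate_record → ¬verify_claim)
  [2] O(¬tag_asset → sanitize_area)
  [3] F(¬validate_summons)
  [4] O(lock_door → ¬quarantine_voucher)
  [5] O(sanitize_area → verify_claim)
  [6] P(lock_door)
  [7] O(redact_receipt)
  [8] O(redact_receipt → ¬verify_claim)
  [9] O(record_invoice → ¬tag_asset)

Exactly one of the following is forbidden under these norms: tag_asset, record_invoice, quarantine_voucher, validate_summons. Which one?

record_invoice

Premise 7 states O(redact_receipt) outright.
From O(redact_receipt) and premise 8, O(redact_receipt → ¬verify_claim), we obtain O(¬verify_claim).
Premise 5 is O(sanitize_area → verify_claim); contrapositively O(¬verify_claim → ¬sanitize_area). Since O(¬verify_claim) holds, K gives O(¬sanitize_area).
The contrapositive of premise 2 (O(¬tag_asset → sanitize_area)) is O(¬sanitize_area → tag_asset), and O(¬sanitize_area) is already established, so O(tag_asset).
Premise 9 is O(record_invoice → ¬tag_asset); contrapositively O(tag_asset → ¬record_invoice). Since O(tag_asset) holds, K gives O(¬record_invoice).
So O(¬record_invoice) holds, i.e. record_invoice is forbidden. None of the other listed options is forbidden under the premises.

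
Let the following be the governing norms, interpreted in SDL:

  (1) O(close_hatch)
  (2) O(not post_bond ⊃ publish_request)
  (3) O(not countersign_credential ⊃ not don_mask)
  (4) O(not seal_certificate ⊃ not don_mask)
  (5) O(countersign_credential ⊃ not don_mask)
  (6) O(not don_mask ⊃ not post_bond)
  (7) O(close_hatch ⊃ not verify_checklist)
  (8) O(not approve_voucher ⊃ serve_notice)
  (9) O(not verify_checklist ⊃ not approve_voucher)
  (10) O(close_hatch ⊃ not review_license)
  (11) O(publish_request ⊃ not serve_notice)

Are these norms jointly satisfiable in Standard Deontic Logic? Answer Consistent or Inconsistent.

Inconsistent

Premises 5 and 3 cover both cases: O(countersign_credential ⊃ not don_mask) and O(not countersign_credential ⊃ not don_mask). Since countersign_credential ∨ not countersign_credential is a tautology, O(not don_mask) follows.
From O(not don_mask) and premise 6, O(not don_mask ⊃ not post_bond), we obtain O(not post_bond).
Premise 2 is O(not post_bond ⊃ publish_request); since O(not post_bond), deontic closure gives O(publish_request).
Premise 11 is O(publish_request ⊃ not serve_notice); since O(publish_request), deontic closure gives O(not serve_notice).
Premise 8, O(not approve_voucher ⊃ serve_notice), contraposes to O(not serve_notice ⊃ approve_voucher); with O(not serve_notice) we get O(approve_voucher).
Premise 9 is O(not verify_checklist ⊃ not approve_voucher); contrapositively O(approve_voucher ⊃ verify_checklist). Since O(approve_voucher) holds, K gives O(verify_checklist).
Premise 7 is O(close_hatch ⊃ not verify_checklist); contrapositively O(verify_checklist ⊃ not close_hatch). Since O(verify_checklist) holds, K gives O(not close_hatch).
But premise 1 directly asserts O(close_hatch).
We now have both O(not close_hatch) and O(close_hatch) — close_hatch is simultaneously obligatory and forbidden, violating the D-axiom.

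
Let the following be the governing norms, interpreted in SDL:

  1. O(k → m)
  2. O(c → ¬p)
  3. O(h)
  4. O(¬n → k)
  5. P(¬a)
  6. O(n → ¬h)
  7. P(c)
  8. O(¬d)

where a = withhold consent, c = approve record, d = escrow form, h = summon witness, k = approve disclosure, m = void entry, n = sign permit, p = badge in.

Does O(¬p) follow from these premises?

Premise 2 is O(c → ¬p), but O(c) is not derivable from the premises (the permission P(c) asserts only ¬O(¬c), not O(c)), so it does not yield O(¬p).
No other premise forces O(¬p). An ideal world satisfying every premise can still have ¬p false, so O(¬p) is not derivable.

No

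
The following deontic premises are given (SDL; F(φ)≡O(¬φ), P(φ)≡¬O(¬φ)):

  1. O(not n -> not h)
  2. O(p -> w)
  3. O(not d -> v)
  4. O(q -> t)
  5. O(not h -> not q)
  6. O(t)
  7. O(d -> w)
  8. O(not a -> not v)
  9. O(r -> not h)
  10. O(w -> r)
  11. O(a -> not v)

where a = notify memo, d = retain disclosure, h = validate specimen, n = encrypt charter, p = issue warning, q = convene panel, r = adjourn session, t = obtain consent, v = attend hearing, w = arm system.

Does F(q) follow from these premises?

Premises 11 and 8 cover both cases: O(a -> not v) and O(not a -> not v). Since a ∨ not a is a tautology, O(not v) follows.
Premise 3, O(not d -> v), contraposes to O(not v -> d); with O(not v) we get O(d).
From O(d) and premise 7, O(d -> w), we obtain O(w).
With premise 10, O(w -> r), the K-axiom yields O(r).
From O(r) and premise 9, O(r -> not h), we obtain O(not h).
With premise 5, O(not h -> not q), the K-axiom yields O(not q).
Premises 1, 2, 4, 6 do not contribute to this derivation.
So O(not q) holds, i.e. F(q). The claim follows.

Yes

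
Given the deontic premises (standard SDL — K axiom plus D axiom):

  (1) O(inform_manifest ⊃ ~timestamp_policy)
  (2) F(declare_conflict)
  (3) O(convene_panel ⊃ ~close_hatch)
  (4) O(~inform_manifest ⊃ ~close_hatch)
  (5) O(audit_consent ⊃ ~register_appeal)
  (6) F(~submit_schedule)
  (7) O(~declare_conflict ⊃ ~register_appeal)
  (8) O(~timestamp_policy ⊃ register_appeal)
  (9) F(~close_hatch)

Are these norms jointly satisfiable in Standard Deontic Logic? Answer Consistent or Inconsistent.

Premise 2, F(declare_conflict), is equivalent to O(~declare_conflict).
From O(~declare_conflict) and premise 7, O(~declare_conflict ⊃ ~register_appeal), we obtain O(~register_appeal).
Premise 8, O(~timestamp_policy ⊃ register_appeal), contraposes to O(~register_appeal ⊃ timestamp_policy); with O(~register_appeal) we get O(timestamp_policy).
Premise 1 is O(inform_manifest ⊃ ~timestamp_policy); contrapositively O(timestamp_policy ⊃ ~inform_manifest). Since O(timestamp_policy) holds, K gives O(~inform_manifest).
From O(~inform_manifest) and premise 4, O(~inform_manifest ⊃ ~close_hatch), we obtain O(~close_hatch).
But premise 9, F(~close_hatch), means O(close_hatch).
We now have both O(~close_hatch) and O(close_hatch) — close_hatch is simultaneously obligatory and forbidden, violating the D-axiom.

Inconsistent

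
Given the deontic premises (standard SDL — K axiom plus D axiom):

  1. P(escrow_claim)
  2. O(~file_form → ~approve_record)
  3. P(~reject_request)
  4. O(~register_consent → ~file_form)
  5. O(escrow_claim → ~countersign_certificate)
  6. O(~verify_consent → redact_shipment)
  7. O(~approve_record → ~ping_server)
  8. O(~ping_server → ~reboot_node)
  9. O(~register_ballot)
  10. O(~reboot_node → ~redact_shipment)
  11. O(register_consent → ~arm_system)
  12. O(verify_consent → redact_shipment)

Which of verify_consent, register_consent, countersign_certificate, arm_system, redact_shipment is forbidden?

Premises 6 and 12 cover both cases: O(~verify_consent → redact_shipment) and O(verify_consent → redact_shipment). Since ~verify_consent ∨ verify_consent is a tautology, O(redact_shipment) follows.
The contrapositive of premise 10 (O(~reboot_node → ~redact_shipment)) is O(redact_shipment → reboot_node), and O(redact_shipment) is already established, so O(reboot_node).
Premise 8, O(~ping_server → ~reboot_node), contraposes to O(reboot_node → ping_server); with O(reboot_node) we get O(ping_server).
The contrapositive of premise 7 (O(~approve_record → ~ping_server)) is O(ping_server → approve_record), and O(ping_server) is already established, so O(approve_record).
Premise 2, O(~file_form → ~approve_record), contraposes to O(approve_record → file_form); with O(approve_record) we get O(file_form).
Premise 4 is O(~register_consent → ~file_form); contrapositively O(file_form → register_consent). Since O(file_form) holds, K gives O(register_consent).
With premise 11, O(register_consent → ~arm_system), the K-axiom yields O(~arm_system).
So O(~arm_system) holds, i.e. arm_system is forbidden. None of the other listed options is forbidden under the premises.

arm_system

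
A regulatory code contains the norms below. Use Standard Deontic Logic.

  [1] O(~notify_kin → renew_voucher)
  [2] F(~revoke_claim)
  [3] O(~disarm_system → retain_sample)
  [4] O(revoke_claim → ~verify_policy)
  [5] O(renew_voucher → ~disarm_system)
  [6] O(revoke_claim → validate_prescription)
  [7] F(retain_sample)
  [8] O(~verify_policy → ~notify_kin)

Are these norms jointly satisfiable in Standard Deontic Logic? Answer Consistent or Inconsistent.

F(retain_sample) at premise 7 means O(~retain_sample).
Premise 3, O(~disarm_system → retain_sample), contraposes to O(~retain_sample → disarm_system); with O(~retain_sample) we get O(disarm_system).
The contrapositive of premise 5 (O(renew_voucher → ~disarm_system)) is O(disarm_system → ~renew_voucher), and O(disarm_system) is already established, so O(~renew_voucher).
Premise 1 is O(~notify_kin → renew_voucher); contrapositively O(~renew_voucher → notify_kin). Since O(~renew_voucher) holds, K gives O(notify_kin).
Premise 8, O(~verify_policy → ~notify_kin), contraposes to O(notify_kin → verify_policy); with O(notify_kin) we get O(verify_policy).
The contrapositive of premise 4 (O(revoke_claim → ~verify_policy)) is O(verify_policy → ~revoke_claim), and O(verify_policy) is already established, so O(~revoke_claim).
But premise 2, F(~revoke_claim), means O(revoke_claim).
We now have both O(~revoke_claim) and O(revoke_claim) — revoke_claim is simultaneously obligatory and forbidden, violating the D-axiom.

Inconsistent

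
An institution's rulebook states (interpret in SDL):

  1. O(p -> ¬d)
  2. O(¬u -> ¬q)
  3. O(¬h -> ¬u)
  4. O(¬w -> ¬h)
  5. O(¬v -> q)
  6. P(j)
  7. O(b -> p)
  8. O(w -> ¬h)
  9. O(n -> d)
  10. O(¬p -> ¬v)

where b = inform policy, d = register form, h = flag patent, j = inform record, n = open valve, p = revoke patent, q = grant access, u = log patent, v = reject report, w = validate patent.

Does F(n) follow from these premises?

Yes

Premises 8 and 4 cover both cases: O(w -> ¬h) and O(¬w -> ¬h). Since w ∨ ¬w is a tautology, O(¬h) follows.
Applying K to premise 3 (O(¬h -> ¬u)) and O(¬h) yields O(¬u).
From O(¬u) and premise 2, O(¬u -> ¬q), we obtain O(¬q).
Premise 5 is O(¬v -> q); contrapositively O(¬q -> v). Since O(¬q) holds, K gives O(v).
Premise 10, O(¬p -> ¬v), contraposes to O(v -> p); with O(v) we get O(p).
Applying K to premise 1 (O(p -> ¬d)) and O(p) yields O(¬d).
The contrapositive of premise 9 (O(n -> d)) is O(¬d -> ¬n), and O(¬d) is already established, so O(¬n).
Premises 6, 7 do not contribute to this derivation.
So O(¬n) holds, i.e. F(n). The claim follows.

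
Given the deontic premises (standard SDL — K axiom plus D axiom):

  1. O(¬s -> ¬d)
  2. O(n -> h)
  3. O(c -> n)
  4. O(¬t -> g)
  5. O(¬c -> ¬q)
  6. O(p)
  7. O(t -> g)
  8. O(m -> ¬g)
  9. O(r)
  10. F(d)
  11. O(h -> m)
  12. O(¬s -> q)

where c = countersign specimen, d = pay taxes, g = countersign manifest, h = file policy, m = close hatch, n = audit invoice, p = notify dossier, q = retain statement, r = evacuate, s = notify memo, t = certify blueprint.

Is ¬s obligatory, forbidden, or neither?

Premises 7 and 4 are O(t -> g) and O(¬t -> g); every ideal world satisfies t or ¬t, so in either case g holds — hence O(g).
Premise 8 is O(m -> ¬g); contrapositively O(g -> ¬m). Since O(g) holds, K gives O(¬m).
Premise 11 is O(h -> m); contrapositively O(¬m -> ¬h). Since O(¬m) holds, K gives O(¬h).
Premise 2 is O(n -> h); contrapositively O(¬h -> ¬n). Since O(¬h) holds, K gives O(¬n).
The contrapositive of premise 3 (O(c -> n)) is O(¬n -> ¬c), and O(¬n) is already established, so O(¬c).
With premise 5, O(¬c -> ¬q), the K-axiom yields O(¬q).
The contrapositive of premise 12 (O(¬s -> q)) is O(¬q -> s), and O(¬q) is already established, so O(s).
Premises 1, 6, 9, 10 do not contribute to this derivation.
Thus O(s), which is F(¬s): ¬s is forbidden.

Forbidden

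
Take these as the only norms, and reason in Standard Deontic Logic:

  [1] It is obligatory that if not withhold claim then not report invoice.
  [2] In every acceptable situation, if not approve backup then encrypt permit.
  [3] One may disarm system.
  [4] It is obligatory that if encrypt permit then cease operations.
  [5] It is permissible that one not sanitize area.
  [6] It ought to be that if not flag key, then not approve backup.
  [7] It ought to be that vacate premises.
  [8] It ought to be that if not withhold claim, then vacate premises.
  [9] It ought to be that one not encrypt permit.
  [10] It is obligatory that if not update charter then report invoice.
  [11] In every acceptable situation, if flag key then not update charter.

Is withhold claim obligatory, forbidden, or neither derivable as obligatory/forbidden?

Obligatory

From premise 9 we have O(¬encrypt_permit).
The contrapositive of premise 2 (O(¬approve_backup → encrypt_permit)) is O(¬encrypt_permit → approve_backup), and O(¬encrypt_permit) is already established, so O(approve_backup).
Premise 6, O(¬flag_key → ¬approve_backup), contraposes to O(approve_backup → flag_key); with O(approve_backup) we get O(flag_key).
With premise 11, O(flag_key → ¬update_charter), the K-axiom yields O(¬update_charter).
From O(¬update_charter) and premise 10, O(¬update_charter → report_invoice), we obtain O(report_invoice).
Premise 1, O(¬withhold_claim → ¬report_invoice), contraposes to O(report_invoice → withhold_claim); with O(report_invoice) we get O(withhold_claim).
Premises 3, 4, 5, 7, 8 do not contribute to this derivation.
Hence withhold_claim is obligatory.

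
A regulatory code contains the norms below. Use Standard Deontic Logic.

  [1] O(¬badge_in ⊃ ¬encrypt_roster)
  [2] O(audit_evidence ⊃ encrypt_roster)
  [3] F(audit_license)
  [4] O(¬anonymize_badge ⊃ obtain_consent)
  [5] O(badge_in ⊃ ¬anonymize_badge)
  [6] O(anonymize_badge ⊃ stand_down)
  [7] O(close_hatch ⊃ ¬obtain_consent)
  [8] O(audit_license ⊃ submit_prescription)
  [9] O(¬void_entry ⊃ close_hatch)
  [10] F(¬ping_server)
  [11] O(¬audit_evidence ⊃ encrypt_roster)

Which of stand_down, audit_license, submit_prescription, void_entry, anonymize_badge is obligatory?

void_entry

By case analysis on ¬audit_evidence: premise 11 gives O(¬audit_evidence ⊃ encrypt_roster) and premise 2 gives O(audit_evidence ⊃ encrypt_roster), so O(encrypt_roster) either way.
Premise 1, O(¬badge_in ⊃ ¬encrypt_roster), contraposes to O(encrypt_roster ⊃ badge_in); with O(encrypt_roster) we get O(badge_in).
Premise 5 is O(badge_in ⊃ ¬anonymize_badge); since O(badge_in), deontic closure gives O(¬anonymize_badge).
Premise 4 is O(¬anonymize_badge ⊃ obtain_consent); since O(¬anonymize_badge), deontic closure gives O(obtain_consent).
Premise 7, O(close_hatch ⊃ ¬obtain_consent), contraposes to O(obtain_consent ⊃ ¬close_hatch); with O(obtain_consent) we get O(¬close_hatch).
Premise 9, O(¬void_entry ⊃ close_hatch), contraposes to O(¬close_hatch ⊃ void_entry); with O(¬close_hatch) we get O(void_entry).
So O(void_entry) holds — void_entry is obligatory. None of the other listed options is made obligatory by any chain of premises.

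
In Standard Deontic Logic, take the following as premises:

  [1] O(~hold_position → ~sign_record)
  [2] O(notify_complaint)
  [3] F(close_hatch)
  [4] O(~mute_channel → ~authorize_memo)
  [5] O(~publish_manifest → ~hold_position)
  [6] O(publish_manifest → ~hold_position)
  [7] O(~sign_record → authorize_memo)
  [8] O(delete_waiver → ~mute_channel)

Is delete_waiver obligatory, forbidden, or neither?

Premises 5 and 6 are O(~publish_manifest → ~hold_position) and O(publish_manifest → ~hold_position); every ideal world satisfies ~publish_manifest or publish_manifest, so in either case ~hold_position holds — hence O(~hold_position).
From O(~hold_position) and premise 1, O(~hold_position → ~sign_record), we obtain O(~sign_record).
Premise 7 is O(~sign_record → authorize_memo); since O(~sign_record), deontic closure gives O(authorize_memo).
The contrapositive of premise 4 (O(~mute_channel → ~authorize_memo)) is O(authorize_memo → mute_channel), and O(authorize_memo) is already established, so O(mute_channel).
The contrapositive of premise 8 (O(delete_waiver → ~mute_channel)) is O(mute_channel → ~delete_waiver), and O(mute_channel) is already established, so O(~delete_waiver).
Premises 2, 3 do not contribute to this derivation.
Thus O(~delete_waiver), which is F(delete_waiver): delete_waiver is forbidden.

Forbidden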